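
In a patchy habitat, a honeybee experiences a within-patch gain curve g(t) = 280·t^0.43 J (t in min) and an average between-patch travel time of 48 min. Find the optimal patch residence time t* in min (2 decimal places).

36.21 min

Optimal t* satisfies g'(t*) = g(t*)/(T + t*).
g'(t) = 0.43·280·t^-0.57. Setting 0.43·280·t^-0.57 = 280·t^0.43/(48+t) gives 0.43(48+t) = t, so 0.57·t = 0.43×48.
t* = 0.43×48/0.57 = 36.21 min.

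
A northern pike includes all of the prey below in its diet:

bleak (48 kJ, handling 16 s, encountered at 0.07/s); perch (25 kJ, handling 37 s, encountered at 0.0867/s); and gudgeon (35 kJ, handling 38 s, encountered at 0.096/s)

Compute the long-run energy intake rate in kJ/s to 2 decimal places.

0.99 kJ/s

Energy encountered per unit search time: 0.07×48 + 0.0867×25 + 0.096×35 = 8.887 kJ/s.
Handling time per unit search time: 0.07×16 + 0.0867×37 + 0.096×38 = 7.976.
Rate = 8.887/(1 + 7.976) = 0.9902 kJ/s.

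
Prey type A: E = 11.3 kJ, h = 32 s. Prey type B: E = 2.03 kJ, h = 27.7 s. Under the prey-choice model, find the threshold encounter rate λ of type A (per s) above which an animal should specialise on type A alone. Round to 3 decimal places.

0.008 per s

The zero-one rule: include type B iff E₂/h₂ > λE₁/(1+λh₁). Equality gives the switch point.
λE₁h₂ = E₂ + λE₂h₁ ⇒ λ = E₂/(E₁h₂ − E₂h₁) = 2.03/(313 − 64.96) = 0.008184 per s.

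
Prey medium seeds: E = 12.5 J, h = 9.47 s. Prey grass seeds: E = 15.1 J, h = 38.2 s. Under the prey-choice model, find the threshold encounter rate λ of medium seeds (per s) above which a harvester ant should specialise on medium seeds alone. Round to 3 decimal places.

Drop grass seeds once their profitability E₂/h₂ falls below the rate achievable on medium seeds alone: E₂/h₂ = λE₁/(1 + λh₁).
Solve for λ: λE₁h₂ = E₂(1 + λh₁) → λ(E₁h₂ − E₂h₁) = E₂ → λ = E₂/(E₁h₂ − E₂h₁).
λ = 15.1/(12.5×38.2 − 15.1×9.47) = 15.1/334.5 = 0.04514 per s.

0.045 per s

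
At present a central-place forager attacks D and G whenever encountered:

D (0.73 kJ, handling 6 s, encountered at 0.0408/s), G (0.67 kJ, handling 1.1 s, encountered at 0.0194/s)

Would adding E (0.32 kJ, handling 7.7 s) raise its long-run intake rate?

On D and G alone, R = ΣλE/(1+Σλh) = 0.04278/1.266 = 0.03379 kJ/s.
E: E/h = 0.32/7.7 = 0.04156 kJ/s.
Since 0.04156 > R, including E increases the long-run rate.

Yes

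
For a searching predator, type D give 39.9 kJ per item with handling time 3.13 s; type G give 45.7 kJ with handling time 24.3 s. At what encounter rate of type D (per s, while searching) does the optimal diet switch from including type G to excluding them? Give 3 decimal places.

The zero-one rule: include type G iff E₂/h₂ > λE₁/(1+λh₁). Equality gives the switch point.
λE₁h₂ = E₂ + λE₂h₁ ⇒ λ = E₂/(E₁h₂ − E₂h₁) = 45.7/(969.6 − 143) = 0.05529 per s.

0.055 per s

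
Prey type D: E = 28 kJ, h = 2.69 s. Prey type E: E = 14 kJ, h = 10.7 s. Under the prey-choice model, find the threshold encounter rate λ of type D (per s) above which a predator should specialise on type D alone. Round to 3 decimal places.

0.053 per s

At the threshold, the rate on type D alone equals the profitability of type E: λ·28/(1 + λ·2.69) = 14/10.7 = 1.308.
Rearranging, λ(28 − 1.308×2.69) = 1.308, so λ = 1.308/24.48 = 0.05345 per s.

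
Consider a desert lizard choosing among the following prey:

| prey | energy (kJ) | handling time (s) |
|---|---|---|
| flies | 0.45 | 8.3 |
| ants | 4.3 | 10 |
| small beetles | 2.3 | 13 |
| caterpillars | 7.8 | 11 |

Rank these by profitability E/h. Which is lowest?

flies

Profitability E/h (kJ/s): flies = 0.45/8.3 = 0.0542, ants = 4.3/10 = 0.43, small beetles = 2.3/13 = 0.177, caterpillars = 7.8/11 = 0.709.
Ranked: caterpillars > ants > small beetles > flies.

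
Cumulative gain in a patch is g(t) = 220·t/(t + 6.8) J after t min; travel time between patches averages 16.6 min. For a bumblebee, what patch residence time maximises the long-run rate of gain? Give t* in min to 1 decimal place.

By the marginal value theorem, leave when the instantaneous gain rate g'(t) equals the habitat-wide average g(t)/(T + t).
g'(t) = 220·6.8/(t + 6.8)². Setting 220·6.8/(t+6.8)² = 220t/[(t+6.8)(16.6+t)] gives 6.8(16.6+t) = t(t+6.8), so t² = 6.8×16.6 = 112.9.
t* = √112.9 = 10.62 min.

10.6 min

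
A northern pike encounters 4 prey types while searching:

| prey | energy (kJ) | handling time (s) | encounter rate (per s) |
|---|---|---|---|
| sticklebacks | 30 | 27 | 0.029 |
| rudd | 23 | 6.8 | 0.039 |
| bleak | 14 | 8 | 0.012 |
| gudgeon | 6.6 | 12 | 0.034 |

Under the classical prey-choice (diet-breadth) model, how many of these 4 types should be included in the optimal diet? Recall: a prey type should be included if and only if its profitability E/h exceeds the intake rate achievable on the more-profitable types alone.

3

E/h in descending order: rudd 3.38, bleak 1.75, sticklebacks 1.11, gudgeon 0.55 kJ/s. The optimal diet is the largest prefix of this list for which every included type satisfies E_i/h_i > R on the types above it.
Rate on top 1: 0.709. bleak: 1.75 > 0.709 → include.
Rate on top 2: 0.7824. sticklebacks: 1.11 > 0.7824 → include.
Rate on top 3: 0.9024. gudgeon: 0.55 < 0.9024 → exclude; stop.
Optimal diet: rudd, bleak, sticklebacks — 3 of 4 types.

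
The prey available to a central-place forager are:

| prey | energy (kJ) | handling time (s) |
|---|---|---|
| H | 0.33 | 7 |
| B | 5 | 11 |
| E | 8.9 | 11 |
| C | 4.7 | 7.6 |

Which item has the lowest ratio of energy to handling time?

H

In descending order of E/h:
E: 8.9/11 = 0.809 kJ/s
C: 4.7/7.6 = 0.618 kJ/s
B: 5/11 = 0.455 kJ/s
H: 0.33/7 = 0.0471 kJ/s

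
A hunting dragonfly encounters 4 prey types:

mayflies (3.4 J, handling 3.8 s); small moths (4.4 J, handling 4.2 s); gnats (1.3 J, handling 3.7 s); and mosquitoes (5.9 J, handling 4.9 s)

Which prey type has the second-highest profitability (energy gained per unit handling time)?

Profitability E/h (J/s): mayflies = 3.4/3.8 = 0.895, small moths = 4.4/4.2 = 1.05, gnats = 1.3/3.7 = 0.351, mosquitoes = 5.9/4.9 = 1.2.
Ranked: mosquitoes > small moths > mayflies > gnats.

small moths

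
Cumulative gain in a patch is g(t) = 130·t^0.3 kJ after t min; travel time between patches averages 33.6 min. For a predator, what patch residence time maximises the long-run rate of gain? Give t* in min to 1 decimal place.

14.4 min

By the marginal value theorem, leave when the instantaneous gain rate g'(t) equals the habitat-wide average g(t)/(T + t).
g'(t) = 0.3·130·t^-0.7. Setting 0.3·130·t^-0.7 = 130·t^0.3/(33.6+t) gives 0.3(33.6+t) = t, so 0.70·t = 0.3×33.6.
t* = 0.3×33.6/0.70 = 14.4 min.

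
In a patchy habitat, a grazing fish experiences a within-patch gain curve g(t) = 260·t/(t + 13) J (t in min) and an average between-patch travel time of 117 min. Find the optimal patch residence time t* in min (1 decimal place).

By the marginal value theorem, leave when the instantaneous gain rate g'(t) equals the habitat-wide average g(t)/(T + t).
g'(t) = 260·13/(t + 13)². Setting 260·13/(t+13)² = 260t/[(t+13)(117+t)] gives 13(117+t) = t(t+13), so t² = 13×117 = 1521.
t* = √1521 = 39 min.

39.0 min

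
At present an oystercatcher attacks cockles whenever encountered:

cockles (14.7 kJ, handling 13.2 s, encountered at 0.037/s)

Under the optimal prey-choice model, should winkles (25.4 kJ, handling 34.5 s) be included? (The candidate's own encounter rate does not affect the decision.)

Intake rate on the current diet: R = (0.037×14.7) / (1 + 0.037×13.2) = 0.5439/1.488 = 0.3654 kJ/s.
winkles: E/h = 25.4/34.5 = 0.7362 kJ/s.
Since 0.7362 > R, including winkles increases the long-run rate.

Yes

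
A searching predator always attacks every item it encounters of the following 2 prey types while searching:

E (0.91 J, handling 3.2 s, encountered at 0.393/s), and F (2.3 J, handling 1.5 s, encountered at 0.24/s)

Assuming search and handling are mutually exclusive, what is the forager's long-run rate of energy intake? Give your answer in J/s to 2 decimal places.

0.35 J/s

R = Σλ_iE_i / (1 + Σλ_ih_i)
Numerator: 0.393×0.91 + 0.24×2.3 = 0.9096
Denominator: 1 + 0.393×3.2 + 0.24×1.5 = 2.618
R = 0.9096/2.618 = 0.3475 J/s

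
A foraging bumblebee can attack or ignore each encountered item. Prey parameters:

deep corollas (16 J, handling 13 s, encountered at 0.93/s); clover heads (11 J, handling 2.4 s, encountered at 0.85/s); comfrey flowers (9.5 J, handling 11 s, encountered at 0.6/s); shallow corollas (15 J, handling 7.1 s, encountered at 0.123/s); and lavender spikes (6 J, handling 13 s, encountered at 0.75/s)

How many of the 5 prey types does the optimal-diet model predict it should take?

Profitabilities (E/h, J/s): clover heads 4.58, shallow corollas 2.11, deep corollas 1.23, comfrey flowers 0.864, lavender spikes 0.462. Add prey in this order while the next type's profitability exceeds the intake rate on those already taken.
Rate on top 1: 3.076. shallow corollas: 2.11 < 3.076 → exclude; stop.
Optimal diet: clover heads — 1 of 5 types.

1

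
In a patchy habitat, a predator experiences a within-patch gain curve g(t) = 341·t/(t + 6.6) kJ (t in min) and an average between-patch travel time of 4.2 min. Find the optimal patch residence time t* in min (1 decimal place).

5.3 min

Maximise g(t)/(T+t): set derivative to zero → g'(t)(T+t) = g(t).
g'(t) = 341·6.6/(t + 6.6)². Setting 341·6.6/(t+6.6)² = 341t/[(t+6.6)(4.2+t)] gives 6.6(4.2+t) = t(t+6.6), so t² = 6.6×4.2 = 27.72.
t* = √27.72 = 5.265 min.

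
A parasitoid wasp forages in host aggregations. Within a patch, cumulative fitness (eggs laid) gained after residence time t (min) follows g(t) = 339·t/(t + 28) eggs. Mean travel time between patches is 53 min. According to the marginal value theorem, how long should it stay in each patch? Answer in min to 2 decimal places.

38.52 min

By the marginal value theorem, leave when the instantaneous gain rate g'(t) equals the habitat-wide average g(t)/(T + t).
g'(t) = 339·28/(t + 28)². Setting 339·28/(t+28)² = 339t/[(t+28)(53+t)] gives 28(53+t) = t(t+28), so t² = 28×53 = 1484.
t* = √1484 = 38.52 min.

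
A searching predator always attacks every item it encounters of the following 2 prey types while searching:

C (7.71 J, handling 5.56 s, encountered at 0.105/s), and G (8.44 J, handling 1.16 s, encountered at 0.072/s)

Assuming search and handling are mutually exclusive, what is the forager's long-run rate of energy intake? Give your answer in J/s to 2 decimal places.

R = (0.105×7.71 + 0.072×8.44) / (1 + 0.105×5.56 + 0.072×1.16) = 1.417/1.667 = 0.85 J/s.

0.85 J/s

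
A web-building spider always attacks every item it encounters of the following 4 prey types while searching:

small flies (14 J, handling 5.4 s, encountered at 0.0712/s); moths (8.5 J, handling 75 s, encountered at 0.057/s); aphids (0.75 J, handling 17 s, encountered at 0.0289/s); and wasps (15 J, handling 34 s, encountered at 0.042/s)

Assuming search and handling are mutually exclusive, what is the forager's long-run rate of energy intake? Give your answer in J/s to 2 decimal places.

R = (0.0712×14 + 0.057×8.5 + 0.0289×0.75 + 0.042×15) / (1 + 0.0712×5.4 + 0.057×75 + 0.0289×17 + 0.042×34) = 2.133/7.579 = 0.2814 J/s.

0.28 J/s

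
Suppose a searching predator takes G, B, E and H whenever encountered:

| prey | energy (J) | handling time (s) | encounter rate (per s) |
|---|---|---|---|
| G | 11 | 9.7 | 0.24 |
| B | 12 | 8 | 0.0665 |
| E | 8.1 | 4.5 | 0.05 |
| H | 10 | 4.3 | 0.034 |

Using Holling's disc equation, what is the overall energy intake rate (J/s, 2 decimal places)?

R = (0.24×11 + 0.0665×12 + 0.05×8.1 + 0.034×10) / (1 + 0.24×9.7 + 0.0665×8 + 0.05×4.5 + 0.034×4.3) = 4.183/4.231 = 0.9886 J/s.

0.99 J/s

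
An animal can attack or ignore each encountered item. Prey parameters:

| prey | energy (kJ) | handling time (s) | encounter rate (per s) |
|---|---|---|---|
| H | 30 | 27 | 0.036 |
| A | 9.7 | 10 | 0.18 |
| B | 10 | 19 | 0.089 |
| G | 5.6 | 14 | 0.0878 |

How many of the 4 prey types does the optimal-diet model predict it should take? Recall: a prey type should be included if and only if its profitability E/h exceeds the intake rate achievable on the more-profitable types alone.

2

Profitabilities (E/h, kJ/s): H 1.11, A 0.97, B 0.526, G 0.4. Add prey in this order while the next type's profitability exceeds the intake rate on those already taken.
Rate on top 1: 0.5477. A: 0.97 > 0.5477 → include.
Rate on top 2: 0.7492. B: 0.526 < 0.7492 → exclude; stop.
Optimal diet: H, A — 2 of 4 types.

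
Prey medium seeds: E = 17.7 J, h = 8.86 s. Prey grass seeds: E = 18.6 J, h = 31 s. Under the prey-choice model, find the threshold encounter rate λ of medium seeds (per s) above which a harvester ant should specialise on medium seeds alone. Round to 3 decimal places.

0.048 per s

Drop grass seeds once their profitability E₂/h₂ falls below the rate achievable on medium seeds alone: E₂/h₂ = λE₁/(1 + λh₁).
Solve for λ: λE₁h₂ = E₂(1 + λh₁) → λ(E₁h₂ − E₂h₁) = E₂ → λ = E₂/(E₁h₂ − E₂h₁).
λ = 18.6/(17.7×31 − 18.6×8.86) = 18.6/383.9 = 0.04845 per s.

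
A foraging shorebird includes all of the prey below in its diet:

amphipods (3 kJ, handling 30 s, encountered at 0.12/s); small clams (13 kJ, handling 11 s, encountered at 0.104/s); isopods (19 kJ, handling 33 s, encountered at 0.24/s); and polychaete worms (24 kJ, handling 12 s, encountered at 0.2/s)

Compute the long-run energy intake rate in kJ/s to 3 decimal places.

R = (0.12×3 + 0.104×13 + 0.24×19 + 0.2×24) / (1 + 0.12×30 + 0.104×11 + 0.24×33 + 0.2×12) = 11.07/16.06 = 0.6892 kJ/s.

0.689 kJ/s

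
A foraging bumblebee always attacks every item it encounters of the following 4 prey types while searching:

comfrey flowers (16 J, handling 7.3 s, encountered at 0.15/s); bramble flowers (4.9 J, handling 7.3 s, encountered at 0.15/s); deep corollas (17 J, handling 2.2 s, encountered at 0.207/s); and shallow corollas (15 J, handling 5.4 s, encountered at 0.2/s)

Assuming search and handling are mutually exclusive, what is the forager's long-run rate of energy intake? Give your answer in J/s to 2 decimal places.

Energy encountered per unit search time: 0.15×16 + 0.15×4.9 + 0.207×17 + 0.2×15 = 9.654 J/s.
Handling time per unit search time: 0.15×7.3 + 0.15×7.3 + 0.207×2.2 + 0.2×5.4 = 3.725.
Rate = 9.654/(1 + 3.725) = 2.043 J/s.

2.04 J/s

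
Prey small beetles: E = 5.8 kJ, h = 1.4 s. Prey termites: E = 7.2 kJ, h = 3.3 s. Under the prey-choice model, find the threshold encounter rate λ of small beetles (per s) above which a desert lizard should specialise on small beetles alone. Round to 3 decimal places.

Drop termites once their profitability E₂/h₂ falls below the rate achievable on small beetles alone: E₂/h₂ = λE₁/(1 + λh₁).
Solve for λ: λE₁h₂ = E₂(1 + λh₁) → λ(E₁h₂ − E₂h₁) = E₂ → λ = E₂/(E₁h₂ − E₂h₁).
λ = 7.2/(5.8×3.3 − 7.2×1.4) = 7.2/9.06 = 0.7947 per s.

0.795 per s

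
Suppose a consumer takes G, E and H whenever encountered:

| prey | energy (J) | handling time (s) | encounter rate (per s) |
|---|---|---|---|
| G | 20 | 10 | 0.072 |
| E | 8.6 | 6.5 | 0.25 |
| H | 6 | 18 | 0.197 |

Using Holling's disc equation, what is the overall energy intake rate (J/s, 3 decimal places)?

R = Σλ_iE_i / (1 + Σλ_ih_i)
Numerator: 0.072×20 + 0.25×8.6 + 0.197×6 = 4.772
Denominator: 1 + 0.072×10 + 0.25×6.5 + 0.197×18 = 6.891
R = 4.772/6.891 = 0.6925 J/s

0.692 J/s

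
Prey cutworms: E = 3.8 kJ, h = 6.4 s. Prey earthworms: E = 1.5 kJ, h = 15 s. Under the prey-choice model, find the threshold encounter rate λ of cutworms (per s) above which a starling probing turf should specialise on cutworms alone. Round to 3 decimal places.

0.032 per s

The zero-one rule: include earthworms iff E₂/h₂ > λE₁/(1+λh₁). Equality gives the switch point.
λE₁h₂ = E₂ + λE₂h₁ ⇒ λ = E₂/(E₁h₂ − E₂h₁) = 1.5/(57 − 9.6) = 0.03165 per s.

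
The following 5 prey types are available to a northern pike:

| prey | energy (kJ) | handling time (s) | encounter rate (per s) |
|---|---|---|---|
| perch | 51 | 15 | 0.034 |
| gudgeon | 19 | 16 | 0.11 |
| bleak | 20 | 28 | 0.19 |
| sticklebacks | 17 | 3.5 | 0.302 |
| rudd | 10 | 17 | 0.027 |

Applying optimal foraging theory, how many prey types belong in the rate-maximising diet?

Rank by E/h (kJ/s): sticklebacks 4.86, perch 3.4, gudgeon 1.19, bleak 0.714, rudd 0.588. Include each in turn until the next type's E/h falls below the running intake rate.
Rate on top 1: 2.496. perch: 3.4 > 2.496 → include.
Rate on top 2: 2.675. gudgeon: 1.19 < 2.675 → exclude; stop.
Optimal diet: sticklebacks, perch — 2 of 5 types.

2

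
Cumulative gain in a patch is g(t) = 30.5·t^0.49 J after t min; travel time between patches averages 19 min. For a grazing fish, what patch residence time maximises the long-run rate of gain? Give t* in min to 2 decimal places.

18.25 min

By the marginal value theorem, leave when the instantaneous gain rate g'(t) equals the habitat-wide average g(t)/(T + t).
g'(t) = 0.49·30.5·t^-0.51. Setting 0.49·30.5·t^-0.51 = 30.5·t^0.49/(19+t) gives 0.49(19+t) = t, so 0.51·t = 0.49×19.
t* = 0.49×19/0.51 = 18.25 min.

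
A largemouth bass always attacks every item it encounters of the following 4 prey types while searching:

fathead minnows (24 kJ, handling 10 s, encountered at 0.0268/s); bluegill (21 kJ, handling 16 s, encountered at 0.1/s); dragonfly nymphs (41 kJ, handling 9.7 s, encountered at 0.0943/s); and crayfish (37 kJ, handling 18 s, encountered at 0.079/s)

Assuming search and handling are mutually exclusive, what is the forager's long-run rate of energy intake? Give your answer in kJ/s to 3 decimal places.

1.832 kJ/s

R = (0.0268×24 + 0.1×21 + 0.0943×41 + 0.079×37) / (1 + 0.0268×10 + 0.1×16 + 0.0943×9.7 + 0.079×18) = 9.533/5.205 = 1.832 kJ/s.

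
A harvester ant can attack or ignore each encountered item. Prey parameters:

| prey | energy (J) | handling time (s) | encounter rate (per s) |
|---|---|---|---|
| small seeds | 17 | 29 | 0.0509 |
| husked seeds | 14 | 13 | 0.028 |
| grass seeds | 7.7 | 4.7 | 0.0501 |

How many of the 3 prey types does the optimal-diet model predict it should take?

E/h in descending order: grass seeds 1.64, husked seeds 1.08, small seeds 0.586 J/s. The optimal diet is the largest prefix of this list for which every included type satisfies E_i/h_i > R on the types above it.
Rate on top 1: 0.3122. husked seeds: 1.08 > 0.3122 → include.
Rate on top 2: 0.4863. small seeds: 0.586 > 0.4863 → include.
Optimal diet: grass seeds, husked seeds, small seeds — 3 of 3 types.

3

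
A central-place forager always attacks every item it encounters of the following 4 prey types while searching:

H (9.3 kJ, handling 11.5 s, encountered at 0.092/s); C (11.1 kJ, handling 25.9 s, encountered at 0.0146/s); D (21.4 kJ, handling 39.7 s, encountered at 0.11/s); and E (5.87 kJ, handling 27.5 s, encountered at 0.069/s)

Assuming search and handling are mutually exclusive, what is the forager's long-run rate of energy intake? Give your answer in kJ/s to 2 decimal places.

R = Σλ_iE_i / (1 + Σλ_ih_i)
Numerator: 0.092×9.3 + 0.0146×11.1 + 0.11×21.4 + 0.069×5.87 = 3.777
Denominator: 1 + 0.092×11.5 + 0.0146×25.9 + 0.11×39.7 + 0.069×27.5 = 8.701
R = 3.777/8.701 = 0.4341 kJ/s

0.43 kJ/s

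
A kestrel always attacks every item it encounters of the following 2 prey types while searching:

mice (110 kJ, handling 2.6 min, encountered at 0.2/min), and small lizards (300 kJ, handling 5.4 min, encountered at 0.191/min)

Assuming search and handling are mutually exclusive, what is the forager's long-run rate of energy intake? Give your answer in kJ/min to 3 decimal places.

R = (0.2×110 + 0.191×300) / (1 + 0.2×2.6 + 0.191×5.4) = 79.3/2.551 = 31.08 kJ/min.

31.081 kJ/min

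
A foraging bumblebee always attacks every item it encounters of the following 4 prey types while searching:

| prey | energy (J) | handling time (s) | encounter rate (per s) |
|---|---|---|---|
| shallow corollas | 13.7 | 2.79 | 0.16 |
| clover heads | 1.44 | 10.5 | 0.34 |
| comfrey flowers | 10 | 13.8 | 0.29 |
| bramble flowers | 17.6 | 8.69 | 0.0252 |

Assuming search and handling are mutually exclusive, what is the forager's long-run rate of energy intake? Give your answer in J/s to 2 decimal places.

0.65 J/s

R = (0.16×13.7 + 0.34×1.44 + 0.29×10 + 0.0252×17.6) / (1 + 0.16×2.79 + 0.34×10.5 + 0.29×13.8 + 0.0252×8.69) = 6.025/9.237 = 0.6523 J/s.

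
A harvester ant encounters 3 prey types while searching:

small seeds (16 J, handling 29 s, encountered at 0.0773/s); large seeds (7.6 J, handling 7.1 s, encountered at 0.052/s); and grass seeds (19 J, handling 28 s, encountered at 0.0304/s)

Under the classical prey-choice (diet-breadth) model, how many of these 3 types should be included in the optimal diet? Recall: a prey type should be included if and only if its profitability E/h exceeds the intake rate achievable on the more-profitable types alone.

Profitabilities (E/h, J/s): large seeds 1.07, grass seeds 0.679, small seeds 0.552. Add prey in this order while the next type's profitability exceeds the intake rate on those already taken.
Rate on top 1: 0.2886. grass seeds: 0.679 > 0.2886 → include.
Rate on top 2: 0.4381. small seeds: 0.552 > 0.4381 → include.
Optimal diet: large seeds, grass seeds, small seeds — 3 of 3 types.

3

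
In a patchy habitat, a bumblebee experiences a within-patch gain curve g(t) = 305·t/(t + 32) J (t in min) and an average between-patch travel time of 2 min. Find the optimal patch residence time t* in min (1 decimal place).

8.0 min

Optimal t* satisfies g'(t*) = g(t*)/(T + t*).
g'(t) = 305·32/(t + 32)². Setting 305·32/(t+32)² = 305t/[(t+32)(2+t)] gives 32(2+t) = t(t+32), so t² = 32×2 = 64.
t* = √64 = 8 min.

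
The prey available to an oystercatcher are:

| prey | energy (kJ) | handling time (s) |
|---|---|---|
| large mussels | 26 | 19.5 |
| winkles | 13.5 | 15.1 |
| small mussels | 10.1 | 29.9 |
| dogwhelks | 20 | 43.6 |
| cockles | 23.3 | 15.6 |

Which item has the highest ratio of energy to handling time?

cockles

In descending order of E/h:
cockles: 23.3/15.6 = 1.49 kJ/s
large mussels: 26/19.5 = 1.33 kJ/s
winkles: 13.5/15.1 = 0.894 kJ/s
dogwhelks: 20/43.6 = 0.459 kJ/s
small mussels: 10.1/29.9 = 0.338 kJ/s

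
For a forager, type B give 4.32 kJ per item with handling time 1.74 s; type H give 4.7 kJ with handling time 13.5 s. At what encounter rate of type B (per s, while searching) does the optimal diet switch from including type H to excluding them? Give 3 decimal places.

The zero-one rule: include type H iff E₂/h₂ > λE₁/(1+λh₁). Equality gives the switch point.
λE₁h₂ = E₂ + λE₂h₁ ⇒ λ = E₂/(E₁h₂ − E₂h₁) = 4.7/(58.32 − 8.178) = 0.09373 per s.

0.094 per s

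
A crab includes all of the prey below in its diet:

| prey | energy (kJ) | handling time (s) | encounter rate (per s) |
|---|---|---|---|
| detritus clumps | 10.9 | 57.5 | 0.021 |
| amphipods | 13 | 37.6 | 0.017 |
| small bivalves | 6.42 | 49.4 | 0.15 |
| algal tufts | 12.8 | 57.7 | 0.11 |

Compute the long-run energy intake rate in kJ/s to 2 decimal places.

R = Σλ_iE_i / (1 + Σλ_ih_i)
Numerator: 0.021×10.9 + 0.017×13 + 0.15×6.42 + 0.11×12.8 = 2.821
Denominator: 1 + 0.021×57.5 + 0.017×37.6 + 0.15×49.4 + 0.11×57.7 = 16.6
R = 2.821/16.6 = 0.1699 kJ/s

0.17 kJ/s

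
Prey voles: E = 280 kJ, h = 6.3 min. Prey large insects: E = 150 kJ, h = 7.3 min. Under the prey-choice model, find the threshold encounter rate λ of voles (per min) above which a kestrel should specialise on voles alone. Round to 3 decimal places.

0.136 per min

Drop large insects once their profitability E₂/h₂ falls below the rate achievable on voles alone: E₂/h₂ = λE₁/(1 + λh₁).
Solve for λ: λE₁h₂ = E₂(1 + λh₁) → λ(E₁h₂ − E₂h₁) = E₂ → λ = E₂/(E₁h₂ − E₂h₁).
λ = 150/(280×7.3 − 150×6.3) = 150/1099 = 0.1365 per min.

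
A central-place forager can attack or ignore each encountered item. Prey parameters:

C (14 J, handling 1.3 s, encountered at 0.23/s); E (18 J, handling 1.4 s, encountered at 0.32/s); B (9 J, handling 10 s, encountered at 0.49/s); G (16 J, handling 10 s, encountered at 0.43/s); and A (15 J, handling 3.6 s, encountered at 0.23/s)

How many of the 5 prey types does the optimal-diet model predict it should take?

2

Profitabilities (E/h, J/s): E 12.9, C 10.8, A 4.17, G 1.6, B 0.9. Add prey in this order while the next type's profitability exceeds the intake rate on those already taken.
Rate on top 1: 3.978. C: 10.8 > 3.978 → include.
Rate on top 2: 5.14. A: 4.17 < 5.14 → exclude; stop.
Optimal diet: E, C — 2 of 5 types.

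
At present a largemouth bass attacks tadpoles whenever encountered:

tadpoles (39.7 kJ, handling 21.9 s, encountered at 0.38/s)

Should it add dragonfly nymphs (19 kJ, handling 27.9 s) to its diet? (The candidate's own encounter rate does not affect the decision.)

On tadpoles alone, R = ΣλE/(1+Σλh) = 15.09/9.322 = 1.618 kJ/s.
Profitability of dragonfly nymphs: 19/27.9 = 0.681 kJ/s.
0.681 < 1.618, so adding dragonfly nymphs would lower the average — exclude it.

No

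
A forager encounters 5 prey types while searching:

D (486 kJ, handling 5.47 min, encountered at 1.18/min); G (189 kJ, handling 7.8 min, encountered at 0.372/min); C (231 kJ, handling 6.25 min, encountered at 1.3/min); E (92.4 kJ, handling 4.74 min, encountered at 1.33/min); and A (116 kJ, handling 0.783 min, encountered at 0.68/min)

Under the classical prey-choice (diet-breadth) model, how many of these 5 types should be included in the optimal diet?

2

Profitabilities (E/h, kJ/min): A 148, D 88.8, C 37, G 24.2, E 19.5. Add prey in this order while the next type's profitability exceeds the intake rate on those already taken.
Rate on top 1: 51.47. D: 88.8 > 51.47 → include.
Rate on top 2: 81.68. C: 37 < 81.68 → exclude; stop.
Optimal diet: A, D — 2 of 5 types.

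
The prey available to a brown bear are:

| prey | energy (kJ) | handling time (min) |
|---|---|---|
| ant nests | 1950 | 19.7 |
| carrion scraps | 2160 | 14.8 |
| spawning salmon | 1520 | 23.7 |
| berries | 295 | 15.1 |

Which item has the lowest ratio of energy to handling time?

In descending order of E/h:
carrion scraps: 2160/14.8 = 146 kJ/min
ant nests: 1950/19.7 = 99 kJ/min
spawning salmon: 1520/23.7 = 64.1 kJ/min
berries: 295/15.1 = 19.5 kJ/min

berries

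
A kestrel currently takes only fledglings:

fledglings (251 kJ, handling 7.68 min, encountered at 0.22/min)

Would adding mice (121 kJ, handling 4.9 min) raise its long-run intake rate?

Current rate: (0.22×251)/(1 + 0.22×7.68) = 20.53 kJ/min.
mice: E/h = 121/4.9 = 24.69 kJ/min.
24.69 > 20.53, so adding mice raises the average — include it.

Yes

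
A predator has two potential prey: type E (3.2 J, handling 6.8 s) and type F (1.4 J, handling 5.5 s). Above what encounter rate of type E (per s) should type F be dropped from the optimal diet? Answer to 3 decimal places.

At the threshold, the rate on type E alone equals the profitability of type F: λ·3.2/(1 + λ·6.8) = 1.4/5.5 = 0.2545.
Rearranging, λ(3.2 − 0.2545×6.8) = 0.2545, so λ = 0.2545/1.469 = 0.1733 per s.

0.173 per s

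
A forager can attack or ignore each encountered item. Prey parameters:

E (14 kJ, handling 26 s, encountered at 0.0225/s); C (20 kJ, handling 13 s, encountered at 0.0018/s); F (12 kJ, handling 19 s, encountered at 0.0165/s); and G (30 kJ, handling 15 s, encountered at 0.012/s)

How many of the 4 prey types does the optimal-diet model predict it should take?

4

E/h in descending order: G 2, C 1.54, F 0.632, E 0.538 kJ/s. The optimal diet is the largest prefix of this list for which every included type satisfies E_i/h_i > R on the types above it.
Rate on top 1: 0.3051. C: 1.54 > 0.3051 → include.
Rate on top 2: 0.3291. F: 0.632 > 0.3291 → include.
Rate on top 3: 0.3916. E: 0.538 > 0.3916 → include.
Optimal diet: G, C, F, E — 4 of 4 types.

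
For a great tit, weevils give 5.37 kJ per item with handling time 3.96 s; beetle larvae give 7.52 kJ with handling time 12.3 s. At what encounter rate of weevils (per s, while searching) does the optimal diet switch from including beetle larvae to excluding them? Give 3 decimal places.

0.207 per s

Drop beetle larvae once their profitability E₂/h₂ falls below the rate achievable on weevils alone: E₂/h₂ = λE₁/(1 + λh₁).
Solve for λ: λE₁h₂ = E₂(1 + λh₁) → λ(E₁h₂ − E₂h₁) = E₂ → λ = E₂/(E₁h₂ − E₂h₁).
λ = 7.52/(5.37×12.3 − 7.52×3.96) = 7.52/36.27 = 0.2073 per s.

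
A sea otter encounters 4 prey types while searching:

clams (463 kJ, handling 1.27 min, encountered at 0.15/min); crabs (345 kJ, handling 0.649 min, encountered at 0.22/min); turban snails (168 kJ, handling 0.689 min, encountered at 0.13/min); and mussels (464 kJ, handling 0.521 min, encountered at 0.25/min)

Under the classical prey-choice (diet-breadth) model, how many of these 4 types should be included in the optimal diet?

4

Rank by E/h (kJ/min): mussels 891, crabs 532, clams 365, turban snails 244. Include each in turn until the next type's E/h falls below the running intake rate.
Rate on top 1: 102.6. crabs: 532 > 102.6 → include.
Rate on top 2: 150.7. clams: 365 > 150.7 → include.
Rate on top 3: 178.6. turban snails: 244 > 178.6 → include.
Optimal diet: mussels, crabs, clams, turban snails — 4 of 4 types.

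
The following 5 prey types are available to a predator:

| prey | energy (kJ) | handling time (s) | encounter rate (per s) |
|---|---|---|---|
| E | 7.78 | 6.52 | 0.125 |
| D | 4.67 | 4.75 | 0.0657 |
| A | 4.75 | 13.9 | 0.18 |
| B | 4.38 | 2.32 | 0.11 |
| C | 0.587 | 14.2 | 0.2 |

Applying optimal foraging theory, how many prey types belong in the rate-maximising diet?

3

Profitabilities (E/h, kJ/s): B 1.89, E 1.19, D 0.983, A 0.342, C 0.0413. Add prey in this order while the next type's profitability exceeds the intake rate on those already taken.
Rate on top 1: 0.3838. E: 1.19 > 0.3838 → include.
Rate on top 2: 0.7025. D: 0.983 > 0.7025 → include.
Rate on top 3: 0.7393. A: 0.342 < 0.7393 → exclude; stop.
Optimal diet: B, E, D — 3 of 5 types.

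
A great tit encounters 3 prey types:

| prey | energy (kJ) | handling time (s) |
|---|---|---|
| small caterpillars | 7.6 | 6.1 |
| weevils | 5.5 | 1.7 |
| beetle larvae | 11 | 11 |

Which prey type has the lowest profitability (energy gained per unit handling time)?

In descending order of E/h:
weevils: 5.5/1.7 = 3.24 kJ/s
small caterpillars: 7.6/6.1 = 1.25 kJ/s
beetle larvae: 11/11 = 1 kJ/s

beetle larvae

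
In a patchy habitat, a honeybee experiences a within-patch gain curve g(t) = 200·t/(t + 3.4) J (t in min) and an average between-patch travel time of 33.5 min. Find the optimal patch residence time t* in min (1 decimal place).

10.7 min

Maximise g(t)/(T+t): set derivative to zero → g'(t)(T+t) = g(t).
g'(t) = 200·3.4/(t + 3.4)². Setting 200·3.4/(t+3.4)² = 200t/[(t+3.4)(33.5+t)] gives 3.4(33.5+t) = t(t+3.4), so t² = 3.4×33.5 = 113.9.
t* = √113.9 = 10.67 min.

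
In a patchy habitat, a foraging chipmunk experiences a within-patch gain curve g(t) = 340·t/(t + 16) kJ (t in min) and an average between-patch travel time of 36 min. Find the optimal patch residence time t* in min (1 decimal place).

24.0 min

Maximise g(t)/(T+t): set derivative to zero → g'(t)(T+t) = g(t).
g'(t) = 340·16/(t + 16)². Setting 340·16/(t+16)² = 340t/[(t+16)(36+t)] gives 16(36+t) = t(t+16), so t² = 16×36 = 576.
t* = √576 = 24 min.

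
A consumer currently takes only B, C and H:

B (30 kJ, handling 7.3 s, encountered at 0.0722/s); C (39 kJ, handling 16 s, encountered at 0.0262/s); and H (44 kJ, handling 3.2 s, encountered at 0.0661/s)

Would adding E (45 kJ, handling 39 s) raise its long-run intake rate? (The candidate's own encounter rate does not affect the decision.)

No

Current rate: (0.0722×30 + 0.0262×39 + 0.0661×44)/(1 + 0.0722×7.3 + 0.0262×16 + 0.0661×3.2) = 2.825 kJ/s.
Profitability of E: 45/39 = 1.154 kJ/s.
Since 1.154 < R, time spent handling E is better spent searching.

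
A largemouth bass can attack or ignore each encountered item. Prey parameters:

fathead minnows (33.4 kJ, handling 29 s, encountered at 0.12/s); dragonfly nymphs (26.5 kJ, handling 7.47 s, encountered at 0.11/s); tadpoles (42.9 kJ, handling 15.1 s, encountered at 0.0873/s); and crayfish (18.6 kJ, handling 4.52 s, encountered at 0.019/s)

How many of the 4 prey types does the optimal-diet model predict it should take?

3

Profitabilities (E/h, kJ/s): crayfish 4.12, dragonfly nymphs 3.55, tadpoles 2.84, fathead minnows 1.15. Add prey in this order while the next type's profitability exceeds the intake rate on those already taken.
Rate on top 1: 0.3255. dragonfly nymphs: 3.55 > 0.3255 → include.
Rate on top 2: 1.713. tadpoles: 2.84 > 1.713 → include.
Rate on top 3: 2.174. fathead minnows: 1.15 < 2.174 → exclude; stop.
Optimal diet: crayfish, dragonfly nymphs, tadpoles — 3 of 4 types.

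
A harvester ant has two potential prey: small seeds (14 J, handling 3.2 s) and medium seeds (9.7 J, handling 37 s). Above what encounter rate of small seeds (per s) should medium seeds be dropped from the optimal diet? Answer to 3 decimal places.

The zero-one rule: include medium seeds iff E₂/h₂ > λE₁/(1+λh₁). Equality gives the switch point.
λE₁h₂ = E₂ + λE₂h₁ ⇒ λ = E₂/(E₁h₂ − E₂h₁) = 9.7/(518 − 31.04) = 0.01992 per s.

0.020 per s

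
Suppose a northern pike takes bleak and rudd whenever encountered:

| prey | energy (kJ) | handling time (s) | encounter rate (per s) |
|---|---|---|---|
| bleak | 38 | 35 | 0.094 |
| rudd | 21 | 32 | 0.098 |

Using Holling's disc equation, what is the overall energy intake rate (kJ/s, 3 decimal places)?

0.758 kJ/s

R = (0.094×38 + 0.098×21) / (1 + 0.094×35 + 0.098×32) = 5.63/7.426 = 0.7581 kJ/s.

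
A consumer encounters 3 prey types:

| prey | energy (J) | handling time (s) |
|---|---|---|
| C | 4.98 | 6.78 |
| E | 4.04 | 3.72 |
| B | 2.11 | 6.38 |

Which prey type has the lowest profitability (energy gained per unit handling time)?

Profitability E/h (J/s): C = 4.98/6.78 = 0.735, E = 4.04/3.72 = 1.09, B = 2.11/6.38 = 0.331.
Ranked: E > C > B.

B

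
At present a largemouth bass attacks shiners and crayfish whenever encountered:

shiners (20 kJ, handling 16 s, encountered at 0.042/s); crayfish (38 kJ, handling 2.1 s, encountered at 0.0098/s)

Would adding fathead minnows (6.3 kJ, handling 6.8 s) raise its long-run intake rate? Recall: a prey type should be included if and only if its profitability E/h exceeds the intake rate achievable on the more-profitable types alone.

Yes

On shiners and crayfish alone, R = ΣλE/(1+Σλh) = 1.212/1.693 = 0.7163 kJ/s.
Profitability of fathead minnows: 6.3/6.8 = 0.9265 kJ/s.
Since 0.9265 > R, including fathead minnows increases the long-run rate.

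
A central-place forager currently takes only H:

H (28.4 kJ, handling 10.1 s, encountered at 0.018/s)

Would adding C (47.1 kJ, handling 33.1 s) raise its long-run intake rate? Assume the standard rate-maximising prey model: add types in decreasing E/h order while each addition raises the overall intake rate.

Yes

Intake rate on the current diet: R = (0.018×28.4) / (1 + 0.018×10.1) = 0.5112/1.182 = 0.4326 kJ/s.
Profitability of C: 47.1/33.1 = 1.423 kJ/s.
1.423 > 0.4326, so adding C raises the average — include it.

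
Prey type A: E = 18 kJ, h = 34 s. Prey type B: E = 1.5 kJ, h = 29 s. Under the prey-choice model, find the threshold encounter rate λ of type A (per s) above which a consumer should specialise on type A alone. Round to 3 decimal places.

0.003 per s

At the threshold, the rate on type A alone equals the profitability of type B: λ·18/(1 + λ·34) = 1.5/29 = 0.05172.
Rearranging, λ(18 − 0.05172×34) = 0.05172, so λ = 0.05172/16.24 = 0.003185 per s.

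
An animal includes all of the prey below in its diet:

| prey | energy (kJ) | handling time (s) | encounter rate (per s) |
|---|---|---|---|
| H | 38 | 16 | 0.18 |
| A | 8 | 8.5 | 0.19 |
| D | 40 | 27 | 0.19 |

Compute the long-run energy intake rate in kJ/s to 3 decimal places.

1.502 kJ/s

Energy encountered per unit search time: 0.18×38 + 0.19×8 + 0.19×40 = 15.96 kJ/s.
Handling time per unit search time: 0.18×16 + 0.19×8.5 + 0.19×27 = 9.625.
Rate = 15.96/(1 + 9.625) = 1.502 kJ/s.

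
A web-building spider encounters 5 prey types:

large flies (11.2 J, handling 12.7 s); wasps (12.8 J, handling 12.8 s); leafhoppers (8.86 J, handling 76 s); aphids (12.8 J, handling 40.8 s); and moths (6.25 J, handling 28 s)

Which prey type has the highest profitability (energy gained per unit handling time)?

Profitability E/h (J/s): large flies = 11.2/12.7 = 0.882, wasps = 12.8/12.8 = 1, leafhoppers = 8.86/76 = 0.117, aphids = 12.8/40.8 = 0.314, moths = 6.25/28 = 0.223.
Ranked: wasps > large flies > aphids > moths > leafhoppers.

wasps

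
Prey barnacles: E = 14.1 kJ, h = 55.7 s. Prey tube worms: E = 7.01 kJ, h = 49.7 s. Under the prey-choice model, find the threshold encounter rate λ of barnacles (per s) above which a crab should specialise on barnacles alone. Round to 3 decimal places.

0.023 per s

Drop tube worms once their profitability E₂/h₂ falls below the rate achievable on barnacles alone: E₂/h₂ = λE₁/(1 + λh₁).
Solve for λ: λE₁h₂ = E₂(1 + λh₁) → λ(E₁h₂ − E₂h₁) = E₂ → λ = E₂/(E₁h₂ − E₂h₁).
λ = 7.01/(14.1×49.7 − 7.01×55.7) = 7.01/310.3 = 0.02259 per s.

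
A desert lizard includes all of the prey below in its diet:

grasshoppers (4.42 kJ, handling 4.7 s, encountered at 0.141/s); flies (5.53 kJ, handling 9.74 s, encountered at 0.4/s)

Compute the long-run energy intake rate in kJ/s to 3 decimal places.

R = (0.141×4.42 + 0.4×5.53) / (1 + 0.141×4.7 + 0.4×9.74) = 2.835/5.559 = 0.5101 kJ/s.

0.510 kJ/s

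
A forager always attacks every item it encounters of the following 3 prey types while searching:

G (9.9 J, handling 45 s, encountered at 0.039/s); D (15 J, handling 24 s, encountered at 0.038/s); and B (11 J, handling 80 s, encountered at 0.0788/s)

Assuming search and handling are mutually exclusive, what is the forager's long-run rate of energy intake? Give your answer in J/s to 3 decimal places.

Energy encountered per unit search time: 0.039×9.9 + 0.038×15 + 0.0788×11 = 1.823 J/s.
Handling time per unit search time: 0.039×45 + 0.038×24 + 0.0788×80 = 8.971.
Rate = 1.823/(1 + 8.971) = 0.1828 J/s.

0.183 J/s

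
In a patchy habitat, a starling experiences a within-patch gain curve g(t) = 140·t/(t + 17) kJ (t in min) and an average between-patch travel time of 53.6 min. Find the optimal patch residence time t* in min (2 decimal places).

Optimal t* satisfies g'(t*) = g(t*)/(T + t*).
g'(t) = 140·17/(t + 17)². Setting 140·17/(t+17)² = 140t/[(t+17)(53.6+t)] gives 17(53.6+t) = t(t+17), so t² = 17×53.6 = 911.2.
t* = √911.2 = 30.19 min.

30.19 min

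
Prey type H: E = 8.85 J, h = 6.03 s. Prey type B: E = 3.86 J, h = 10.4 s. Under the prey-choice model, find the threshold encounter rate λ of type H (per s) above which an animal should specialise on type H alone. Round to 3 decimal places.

0.056 per s

The zero-one rule: include type B iff E₂/h₂ > λE₁/(1+λh₁). Equality gives the switch point.
λE₁h₂ = E₂ + λE₂h₁ ⇒ λ = E₂/(E₁h₂ − E₂h₁) = 3.86/(92.04 − 23.28) = 0.05613 per s.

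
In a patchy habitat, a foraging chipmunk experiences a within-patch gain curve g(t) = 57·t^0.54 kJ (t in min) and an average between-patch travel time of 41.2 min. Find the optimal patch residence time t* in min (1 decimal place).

Maximise g(t)/(T+t): set derivative to zero → g'(t)(T+t) = g(t).
g'(t) = 0.54·57·t^-0.46. Setting 0.54·57·t^-0.46 = 57·t^0.54/(41.2+t) gives 0.54(41.2+t) = t, so 0.46·t = 0.54×41.2.
t* = 0.54×41.2/0.46 = 48.37 min.

48.4 min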